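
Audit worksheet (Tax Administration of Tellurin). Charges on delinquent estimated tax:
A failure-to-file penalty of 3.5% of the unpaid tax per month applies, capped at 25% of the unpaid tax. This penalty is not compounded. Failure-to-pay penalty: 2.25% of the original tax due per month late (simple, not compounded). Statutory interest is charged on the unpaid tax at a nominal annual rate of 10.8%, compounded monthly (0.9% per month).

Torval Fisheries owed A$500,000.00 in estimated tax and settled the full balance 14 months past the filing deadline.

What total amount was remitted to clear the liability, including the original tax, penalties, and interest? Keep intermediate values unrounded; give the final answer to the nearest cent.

A$849,321.52

Failure-to-file: 14 × 3.5% × A$500,000.00 = A$245,000.00, capped at 25% × A$500,000.00 = A$125,000.00
Failure-to-pay penalty: 14 × 2.25% × A$500,000.00 = A$157,500.00
Interest: A$500,000.00 × ((1 + 0.009)^14 − 1) = A$500,000.00 × 0.1336430… = A$66,821.5217…
Total = A$500,000.00 + A$282,500.0000 + A$66,821.5217… = A$849,321.52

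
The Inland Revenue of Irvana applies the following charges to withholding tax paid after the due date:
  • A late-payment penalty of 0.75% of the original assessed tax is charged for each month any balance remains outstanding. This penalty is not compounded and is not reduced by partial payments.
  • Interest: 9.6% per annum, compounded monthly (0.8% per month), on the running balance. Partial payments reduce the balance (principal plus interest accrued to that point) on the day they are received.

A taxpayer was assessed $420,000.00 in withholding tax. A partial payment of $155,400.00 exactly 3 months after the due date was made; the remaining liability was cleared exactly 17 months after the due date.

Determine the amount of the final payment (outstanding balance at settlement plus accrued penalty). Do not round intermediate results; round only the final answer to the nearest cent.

$360,736.63

Balance at month 3: $420,000.0000 × (1 + 0.008)^3 = $430,160.8550…
After $155,400.00 payment: $430,160.8550… − $155,400.00 = $274,760.8550…
Balance at month 17: $274,760.8550… × (1 + 0.008)^14 = $307,186.6294…
Penalty: 17 × 0.75% × $420,000.00 = $53,550.00
Final settlement = outstanding balance + penalty = $307,186.6294… + $53,550.00 = $360,736.63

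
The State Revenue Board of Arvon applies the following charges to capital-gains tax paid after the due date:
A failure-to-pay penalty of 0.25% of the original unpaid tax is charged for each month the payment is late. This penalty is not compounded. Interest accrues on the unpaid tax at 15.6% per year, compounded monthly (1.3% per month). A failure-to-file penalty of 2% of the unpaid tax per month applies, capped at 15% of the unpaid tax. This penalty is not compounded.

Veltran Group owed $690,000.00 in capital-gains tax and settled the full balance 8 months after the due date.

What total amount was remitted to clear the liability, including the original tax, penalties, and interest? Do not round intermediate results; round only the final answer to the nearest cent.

$882,411.37

Failure-to-file: 8 × 2% × $690,000.00 = $110,400.00, capped at 15% × $690,000.00 = $103,500.00
Failure-to-pay penalty: 8 × 0.25% × $690,000.00 = $13,800.00
Interest: $690,000.00 × ((1 + 0.013)^8 − 1) = $690,000.00 × 0.1088571… = $75,111.3660…
Total = $690,000.00 + $117,300.0000 + $75,111.3660… = $882,411.37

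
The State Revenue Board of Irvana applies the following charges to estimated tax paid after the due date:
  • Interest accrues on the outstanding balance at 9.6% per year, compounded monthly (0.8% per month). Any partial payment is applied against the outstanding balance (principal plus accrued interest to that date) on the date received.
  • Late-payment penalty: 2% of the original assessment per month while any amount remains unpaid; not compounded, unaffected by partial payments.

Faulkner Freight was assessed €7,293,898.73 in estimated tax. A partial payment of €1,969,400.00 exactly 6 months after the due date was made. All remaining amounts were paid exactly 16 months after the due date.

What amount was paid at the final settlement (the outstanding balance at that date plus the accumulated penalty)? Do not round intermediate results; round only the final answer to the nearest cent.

Balance at month 6: €7,293,898.7300 × (1 + 0.008)^6 = €7,651,083.1509…
After €1,969,400.00 payment: €7,651,083.1509… − €1,969,400.00 = €5,681,683.1509…
Balance at month 16: €5,681,683.1509… × (1 + 0.008)^10 = €6,152,935.0675…
Penalty: 16 × 2% × €7,293,898.73 = €2,334,047.59…
Final settlement = outstanding balance + penalty = €6,152,935.0675… + €2,334,047.59… = €8,486,982.66

€8,486,982.66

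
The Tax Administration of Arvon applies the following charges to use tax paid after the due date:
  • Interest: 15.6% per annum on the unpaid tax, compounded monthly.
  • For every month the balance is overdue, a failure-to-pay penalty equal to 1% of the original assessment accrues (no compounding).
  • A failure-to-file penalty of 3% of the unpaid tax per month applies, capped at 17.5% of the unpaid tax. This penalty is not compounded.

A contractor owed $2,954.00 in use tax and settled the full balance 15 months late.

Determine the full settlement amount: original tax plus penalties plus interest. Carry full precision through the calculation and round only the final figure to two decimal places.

Failure-to-file: 15 × 3% × $2,954.00 = $1,329.30, capped at 17.5% × $2,954.00 = $516.95
Failure-to-pay penalty = 1% × $2,954.00 × 15 mo = $443.10
Interest (15.6%/yr ÷ 12 = 1.3%/month): $2,954.00 × ((1 + 0.013)^15 − 1) = $631.5202…
Total = $2,954.00 + $960.0500 + $631.5202… = $4,545.57

$4,545.57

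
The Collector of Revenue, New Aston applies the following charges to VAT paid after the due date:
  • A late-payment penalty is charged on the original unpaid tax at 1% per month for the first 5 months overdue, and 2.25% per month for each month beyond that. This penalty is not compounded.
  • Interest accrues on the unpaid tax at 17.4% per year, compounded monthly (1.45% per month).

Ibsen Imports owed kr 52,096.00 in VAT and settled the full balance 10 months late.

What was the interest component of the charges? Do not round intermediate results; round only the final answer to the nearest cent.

kr 8,066.36

Interest: kr 52,096.00 × ((1 + 0.0145)^10 − 1) = kr 52,096.00 × 0.1548365… = kr 8,066.3639…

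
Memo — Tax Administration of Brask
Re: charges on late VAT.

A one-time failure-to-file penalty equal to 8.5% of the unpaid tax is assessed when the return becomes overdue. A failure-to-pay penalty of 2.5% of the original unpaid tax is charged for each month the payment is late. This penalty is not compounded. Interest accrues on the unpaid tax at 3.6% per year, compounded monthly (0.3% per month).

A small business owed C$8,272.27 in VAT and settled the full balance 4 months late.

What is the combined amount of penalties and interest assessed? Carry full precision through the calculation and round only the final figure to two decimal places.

C$1,630.08

Failure-to-file penalty: 8.5% × C$8,272.27 = C$703.14…
Failure-to-pay penalty = 2.5% × C$8,272.27 × 4 mo = C$827.23…
Interest: C$8,272.27 × ((1 + 0.003)^4 − 1) = C$8,272.27 × 0.0120541… = C$99.7148…
Penalties + interest = C$1,530.3700… + C$99.7148… = C$1,630.08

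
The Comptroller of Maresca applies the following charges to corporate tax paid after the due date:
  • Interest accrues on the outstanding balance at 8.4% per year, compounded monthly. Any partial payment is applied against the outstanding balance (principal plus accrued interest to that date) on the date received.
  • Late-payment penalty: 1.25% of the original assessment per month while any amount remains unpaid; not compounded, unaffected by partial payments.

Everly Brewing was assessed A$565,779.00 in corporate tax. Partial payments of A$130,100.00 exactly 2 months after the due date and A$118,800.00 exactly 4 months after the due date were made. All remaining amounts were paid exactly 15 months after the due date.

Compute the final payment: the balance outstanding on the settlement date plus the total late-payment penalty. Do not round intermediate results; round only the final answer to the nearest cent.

Monthly rate = 8.4% ÷ 12 = 0.7%
Balance at month 2: A$565,779.0000 × (1 + 0.007)^2 = A$573,727.6292…
After A$130,100.00 payment: A$573,727.6292… − A$130,100.00 = A$443,627.6292…
Balance at month 4: A$443,627.6292… × (1 + 0.007)^2 = A$449,860.1537…
After A$118,800.00 payment: A$449,860.1537… − A$118,800.00 = A$331,060.1537…
Balance at month 15: A$331,060.1537… × (1 + 0.007)^11 = A$357,462.9939…
Penalty: 15 × 1.25% × A$565,779.00 = A$106,083.56…
Final settlement = outstanding balance + penalty = A$357,462.9939… + A$106,083.56… = A$463,546.56

A$463,546.56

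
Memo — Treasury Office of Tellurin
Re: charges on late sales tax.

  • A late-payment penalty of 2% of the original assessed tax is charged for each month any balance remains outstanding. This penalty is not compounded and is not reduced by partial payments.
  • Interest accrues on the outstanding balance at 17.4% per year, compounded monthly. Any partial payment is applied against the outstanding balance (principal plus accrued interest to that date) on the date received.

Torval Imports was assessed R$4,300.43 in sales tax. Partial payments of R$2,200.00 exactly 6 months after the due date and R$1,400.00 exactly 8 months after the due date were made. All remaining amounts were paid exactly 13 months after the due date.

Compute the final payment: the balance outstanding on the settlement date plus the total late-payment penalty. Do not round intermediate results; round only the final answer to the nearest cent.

Monthly rate = 17.4% ÷ 12 = 1.45%
Balance at month 6: R$4,300.4300 × (1 + 0.0145)^6 = R$4,688.3950…
After R$2,200.00 payment: R$4,688.3950… − R$2,200.00 = R$2,488.3950…
Balance at month 8: R$2,488.3950… × (1 + 0.0145)^2 = R$2,561.0816…
After R$1,400.00 payment: R$2,561.0816… − R$1,400.00 = R$1,161.0816…
Balance at month 13: R$1,161.0816… × (1 + 0.0145)^5 = R$1,247.7369…
Penalty: 13 × 2% × R$4,300.43 = R$1,118.11…
Final settlement = outstanding balance + penalty = R$1,247.7369… + R$1,118.11… = R$2,365.85

R$2,365.85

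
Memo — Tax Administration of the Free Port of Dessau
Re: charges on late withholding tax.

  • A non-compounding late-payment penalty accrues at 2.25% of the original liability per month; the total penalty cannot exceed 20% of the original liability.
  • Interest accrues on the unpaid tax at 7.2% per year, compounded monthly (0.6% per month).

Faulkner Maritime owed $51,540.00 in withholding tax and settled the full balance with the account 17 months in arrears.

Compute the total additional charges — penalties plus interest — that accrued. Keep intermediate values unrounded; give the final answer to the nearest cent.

Penalty (uncapped): 17 × 2.25% × $51,540.00 = $19,714.05; cap = 20% × $51,540.00 = $10,308.00 → penalty = $10,308.00
Interest: $51,540.00 × ((1 + 0.006)^17 − 1) = $51,540.00 × 0.1070460… = $5,517.1515…
Penalties + interest = $10,308.0000 + $5,517.1515… = $15,825.15

$15,825.15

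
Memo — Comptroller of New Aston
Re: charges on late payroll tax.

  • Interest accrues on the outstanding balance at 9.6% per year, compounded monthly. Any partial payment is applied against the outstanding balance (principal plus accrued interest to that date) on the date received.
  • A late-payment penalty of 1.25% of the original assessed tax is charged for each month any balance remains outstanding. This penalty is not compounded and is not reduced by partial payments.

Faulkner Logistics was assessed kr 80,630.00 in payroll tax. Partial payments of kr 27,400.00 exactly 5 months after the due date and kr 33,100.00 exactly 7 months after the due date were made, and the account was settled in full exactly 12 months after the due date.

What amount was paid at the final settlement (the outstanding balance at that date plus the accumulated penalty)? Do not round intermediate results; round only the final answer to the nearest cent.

Monthly rate = 9.6% ÷ 12 = 0.8%
Balance at month 5: kr 80,630.0000 × (1 + 0.008)^5 = kr 83,907.2177…
After kr 27,400.00 payment: kr 83,907.2177… − kr 27,400.00 = kr 56,507.2177…
Balance at month 7: kr 56,507.2177… × (1 + 0.008)^2 = kr 57,414.9496…
After kr 33,100.00 payment: kr 57,414.9496… − kr 33,100.00 = kr 24,314.9496…
Balance at month 12: kr 24,314.9496… × (1 + 0.008)^5 = kr 25,303.2342…
Penalty: 12 × 1.25% × kr 80,630.00 = kr 12,094.50
Final settlement = outstanding balance + penalty = kr 25,303.2342… + kr 12,094.50 = kr 37,397.73

kr 37,397.73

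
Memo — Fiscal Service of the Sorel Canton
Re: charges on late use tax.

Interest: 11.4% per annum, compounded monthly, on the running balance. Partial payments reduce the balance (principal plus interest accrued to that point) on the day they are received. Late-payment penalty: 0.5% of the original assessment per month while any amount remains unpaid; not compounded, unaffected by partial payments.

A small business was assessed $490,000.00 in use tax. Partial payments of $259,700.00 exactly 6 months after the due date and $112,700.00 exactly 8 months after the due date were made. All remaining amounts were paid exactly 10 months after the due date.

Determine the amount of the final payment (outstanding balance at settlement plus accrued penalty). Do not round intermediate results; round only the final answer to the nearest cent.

Monthly rate = 11.4% ÷ 12 = 0.95%
Balance at month 6: $490,000.0000 × (1 + 0.0095)^6 = $518,601.7999…
After $259,700.00 payment: $518,601.7999… − $259,700.00 = $258,901.7999…
Balance at month 8: $258,901.7999… × (1 + 0.0095)^2 = $263,844.3000…
After $112,700.00 payment: $263,844.3000… − $112,700.00 = $151,144.3000…
Balance at month 10: $151,144.3000… × (1 + 0.0095)^2 = $154,029.6824…
Penalty: 10 × 0.5% × $490,000.00 = $24,500.00
Final settlement = outstanding balance + penalty = $154,029.6824… + $24,500.00 = $178,529.68

$178,529.68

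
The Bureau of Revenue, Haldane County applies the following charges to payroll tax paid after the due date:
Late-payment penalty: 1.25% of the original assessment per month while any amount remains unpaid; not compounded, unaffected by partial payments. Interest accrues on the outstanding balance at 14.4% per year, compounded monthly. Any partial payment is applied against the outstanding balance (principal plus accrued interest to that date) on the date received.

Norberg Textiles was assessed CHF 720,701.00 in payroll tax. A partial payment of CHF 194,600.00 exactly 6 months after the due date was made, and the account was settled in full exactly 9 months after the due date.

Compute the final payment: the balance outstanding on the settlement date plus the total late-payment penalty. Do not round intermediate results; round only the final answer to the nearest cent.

CHF 681,768.20

Monthly rate = 14.4% ÷ 12 = 1.2%
Balance at month 6: CHF 720,701.0000 × (1 + 0.012)^6 = CHF 774,173.3188…
After CHF 194,600.00 payment: CHF 774,173.3188… − CHF 194,600.00 = CHF 579,573.3188…
Balance at month 9: CHF 579,573.3188… × (1 + 0.012)^3 = CHF 600,689.3355…
Penalty: 9 × 1.25% × CHF 720,701.00 = CHF 81,078.86…
Final settlement = outstanding balance + penalty = CHF 600,689.3355… + CHF 81,078.86… = CHF 681,768.20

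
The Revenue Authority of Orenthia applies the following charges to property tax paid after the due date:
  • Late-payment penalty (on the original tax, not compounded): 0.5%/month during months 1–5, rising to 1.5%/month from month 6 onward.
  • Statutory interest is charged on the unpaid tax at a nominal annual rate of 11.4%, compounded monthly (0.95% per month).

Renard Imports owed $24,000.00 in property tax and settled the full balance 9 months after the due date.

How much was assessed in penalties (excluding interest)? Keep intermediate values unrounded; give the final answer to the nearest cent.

Penalty, months 1–5: 5 × 0.5% × $24,000.00 = $600.00
Penalty, months 6–9: 4 × 1.5% × $24,000.00 = $1,440.00
Total penalty = $600.00 + $1,440.00 = $2,040.00

$2,040.00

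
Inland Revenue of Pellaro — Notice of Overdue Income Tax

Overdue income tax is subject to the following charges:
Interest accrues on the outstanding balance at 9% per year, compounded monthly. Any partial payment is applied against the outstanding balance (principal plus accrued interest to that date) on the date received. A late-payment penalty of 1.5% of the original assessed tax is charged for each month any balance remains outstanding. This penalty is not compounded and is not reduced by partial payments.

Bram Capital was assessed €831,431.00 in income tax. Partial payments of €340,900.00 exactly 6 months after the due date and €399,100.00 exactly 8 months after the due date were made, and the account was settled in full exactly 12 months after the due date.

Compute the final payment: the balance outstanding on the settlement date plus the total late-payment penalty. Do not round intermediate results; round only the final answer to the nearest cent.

Monthly rate = 9% ÷ 12 = 0.75%
Balance at month 6: €831,431.0000 × (1 + 0.0075)^6 = €869,553.9697…
After €340,900.00 payment: €869,553.9697… − €340,900.00 = €528,653.9697…
Balance at month 8: €528,653.9697… × (1 + 0.0075)^2 = €536,613.5160…
After €399,100.00 payment: €536,613.5160… − €399,100.00 = €137,513.5160…
Balance at month 12: €137,513.5160… × (1 + 0.0075)^4 = €141,685.5648…
Penalty: 12 × 1.5% × €831,431.00 = €149,657.58
Final settlement = outstanding balance + penalty = €141,685.5648… + €149,657.58 = €291,343.14

€291,343.14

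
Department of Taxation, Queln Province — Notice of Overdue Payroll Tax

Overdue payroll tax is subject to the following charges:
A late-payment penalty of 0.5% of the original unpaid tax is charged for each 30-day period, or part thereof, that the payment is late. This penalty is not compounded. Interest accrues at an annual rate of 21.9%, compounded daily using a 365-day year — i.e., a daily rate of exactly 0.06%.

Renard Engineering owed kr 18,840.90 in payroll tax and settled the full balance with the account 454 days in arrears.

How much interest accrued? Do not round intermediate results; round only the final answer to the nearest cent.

kr 5,897.29

Interest: kr 18,840.90 × ((1 + 0.0006)^454 − 1) = kr 18,840.90 × 0.31300488… = kr 5,897.2937…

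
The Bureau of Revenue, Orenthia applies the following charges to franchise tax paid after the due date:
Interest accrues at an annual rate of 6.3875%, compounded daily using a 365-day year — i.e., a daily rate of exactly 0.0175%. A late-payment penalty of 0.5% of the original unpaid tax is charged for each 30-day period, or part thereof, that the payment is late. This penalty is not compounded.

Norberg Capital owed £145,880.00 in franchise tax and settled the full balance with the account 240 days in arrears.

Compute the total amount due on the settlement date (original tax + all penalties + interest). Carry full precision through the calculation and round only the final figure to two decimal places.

£157,972.09

Penalty periods: ⌈240/30⌉ = 8; penalty = 8 × 0.5% × £145,880.00 = £5,835.20
Interest: £145,880.00 × ((1 + 0.000175)^240 − 1) = £145,880.00 × 0.04289065… = £6,256.8875…
Total = £145,880.00 + £5,835.2000 + £6,256.8875… = £157,972.09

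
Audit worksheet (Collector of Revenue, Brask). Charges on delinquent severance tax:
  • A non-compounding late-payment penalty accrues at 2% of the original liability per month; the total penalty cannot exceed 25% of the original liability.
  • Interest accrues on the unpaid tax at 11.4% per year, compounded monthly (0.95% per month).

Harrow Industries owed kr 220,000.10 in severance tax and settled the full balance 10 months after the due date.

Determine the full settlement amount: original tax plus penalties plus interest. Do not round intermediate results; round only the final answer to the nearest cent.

Penalty: 10 × 2% × kr 220,000.10 = kr 44,000.02 (below the 25% cap of kr 55,000.03…)
Interest: kr 220,000.10 × ((1 + 0.0095)^10 − 1) = kr 220,000.10 × 0.0991659… = kr 21,816.5002…
Total = kr 220,000.10 + kr 44,000.0200 + kr 21,816.5002… = kr 285,816.62

kr 285,816.62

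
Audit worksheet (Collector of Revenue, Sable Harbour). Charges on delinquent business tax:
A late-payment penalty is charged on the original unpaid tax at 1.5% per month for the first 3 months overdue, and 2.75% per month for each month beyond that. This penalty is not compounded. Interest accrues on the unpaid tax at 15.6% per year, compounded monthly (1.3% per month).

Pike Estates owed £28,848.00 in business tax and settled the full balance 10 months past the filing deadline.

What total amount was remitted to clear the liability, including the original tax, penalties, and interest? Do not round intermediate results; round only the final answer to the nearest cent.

£39,676.81

Penalty, months 1–3: 3 × 1.5% × £28,848.00 = £1,298.16
Penalty, months 4–10: 7 × 2.75% × £28,848.00 = £5,553.24
Interest: £28,848.00 × ((1 + 0.013)^10 − 1) = £28,848.00 × 0.1378747… = £3,977.4103…
Total = £28,848.00 + £6,851.4000 + £3,977.4103… = £39,676.81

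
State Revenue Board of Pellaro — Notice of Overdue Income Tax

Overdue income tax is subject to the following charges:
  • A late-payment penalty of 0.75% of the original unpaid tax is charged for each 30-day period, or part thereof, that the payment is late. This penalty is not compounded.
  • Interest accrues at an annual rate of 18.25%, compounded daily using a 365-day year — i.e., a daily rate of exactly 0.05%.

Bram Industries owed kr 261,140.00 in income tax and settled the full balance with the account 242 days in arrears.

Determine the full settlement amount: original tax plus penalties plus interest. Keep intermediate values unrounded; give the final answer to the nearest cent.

Penalty periods: ⌈242/30⌉ = 9; penalty = 9 × 0.75% × kr 261,140.00 = kr 17,626.95
Interest: kr 261,140.00 × ((1 + 0.0005)^242 − 1) = kr 261,140.00 × 0.12859078… = kr 33,580.1972…
Total = kr 261,140.00 + kr 17,626.9500 + kr 33,580.1972… = kr 312,347.15

kr 312,347.15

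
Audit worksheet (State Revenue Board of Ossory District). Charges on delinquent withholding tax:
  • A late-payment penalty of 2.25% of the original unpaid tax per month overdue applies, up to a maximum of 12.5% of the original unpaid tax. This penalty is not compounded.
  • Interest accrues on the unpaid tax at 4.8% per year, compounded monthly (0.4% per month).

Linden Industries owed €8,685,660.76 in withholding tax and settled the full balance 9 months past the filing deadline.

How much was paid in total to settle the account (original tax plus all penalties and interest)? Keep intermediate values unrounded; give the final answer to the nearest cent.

Penalty (uncapped): 9 × 2.25% × €8,685,660.76 = €1,758,846.30…; cap = 12.5% × €8,685,660.76 = €1,085,707.60… → penalty = €1,085,707.60…
Interest: €8,685,660.76 × ((1 + 0.004)^9 − 1) = €8,685,660.76 × 0.0365814… = €317,733.7034…
Total = €8,685,660.76 + €1,085,707.5950 + €317,733.7034… = €10,089,102.06

€10,089,102.06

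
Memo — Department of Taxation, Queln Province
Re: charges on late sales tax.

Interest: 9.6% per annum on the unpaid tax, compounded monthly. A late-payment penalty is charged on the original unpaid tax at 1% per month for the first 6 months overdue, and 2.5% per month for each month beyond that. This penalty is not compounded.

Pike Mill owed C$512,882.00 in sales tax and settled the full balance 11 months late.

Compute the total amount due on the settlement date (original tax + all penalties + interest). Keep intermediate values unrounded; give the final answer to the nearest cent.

C$654,748.16

Penalty, months 1–6: 6 × 1% × C$512,882.00 = C$30,772.92
Penalty, months 7–11: 5 × 2.5% × C$512,882.00 = C$64,110.25
Interest (9.6%/yr ÷ 12 = 0.8%/month): C$512,882.00 × ((1 + 0.008)^11 − 1) = C$46,982.9900…
Total = C$512,882.00 + C$94,883.1700 + C$46,982.9900… = C$654,748.16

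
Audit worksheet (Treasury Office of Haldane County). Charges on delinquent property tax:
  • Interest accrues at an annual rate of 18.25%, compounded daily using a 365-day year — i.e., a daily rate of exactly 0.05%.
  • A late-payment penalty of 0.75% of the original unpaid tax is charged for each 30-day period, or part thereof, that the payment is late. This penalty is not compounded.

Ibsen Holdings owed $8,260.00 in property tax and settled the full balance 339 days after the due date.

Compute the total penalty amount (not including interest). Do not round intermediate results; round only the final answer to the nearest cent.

$743.40

Penalty periods: ⌈339/30⌉ = 12; penalty = 12 × 0.75% × $8,260.00 = $743.40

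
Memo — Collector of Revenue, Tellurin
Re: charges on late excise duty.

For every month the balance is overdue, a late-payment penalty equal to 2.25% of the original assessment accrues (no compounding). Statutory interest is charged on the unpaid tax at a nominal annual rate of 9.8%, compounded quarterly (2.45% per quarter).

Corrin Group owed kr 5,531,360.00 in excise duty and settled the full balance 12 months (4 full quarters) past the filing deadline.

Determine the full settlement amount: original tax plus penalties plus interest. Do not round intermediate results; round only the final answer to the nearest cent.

kr 7,587,149.05

Late-payment penalty = 2.25% × kr 5,531,360.00 × 12 mo = kr 1,493,467.20
Interest: kr 5,531,360.00 × ((1 + 0.0245)^4 − 1) = kr 5,531,360.00 × 0.1016607… = kr 562,321.8455…
Total = kr 5,531,360.00 + kr 1,493,467.2000 + kr 562,321.8455… = kr 7,587,149.05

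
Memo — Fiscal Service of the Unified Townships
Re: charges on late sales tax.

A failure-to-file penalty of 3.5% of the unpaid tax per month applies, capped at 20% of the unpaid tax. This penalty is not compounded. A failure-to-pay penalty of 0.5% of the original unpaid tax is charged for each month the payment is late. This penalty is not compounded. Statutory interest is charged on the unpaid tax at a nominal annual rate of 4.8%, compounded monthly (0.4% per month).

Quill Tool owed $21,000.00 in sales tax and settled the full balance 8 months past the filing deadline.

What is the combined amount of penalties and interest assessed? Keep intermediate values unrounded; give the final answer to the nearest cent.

$5,721.48

Failure-to-file: 8 × 3.5% × $21,000.00 = $5,880.00, capped at 20% × $21,000.00 = $4,200.00
Failure-to-pay penalty: 8 × 0.5% × $21,000.00 = $840.00
Interest: $21,000.00 × ((1 + 0.004)^8 − 1) = $21,000.00 × 0.0324516… = $681.4836…
Penalties + interest = $5,040.0000 + $681.4836… = $5,721.48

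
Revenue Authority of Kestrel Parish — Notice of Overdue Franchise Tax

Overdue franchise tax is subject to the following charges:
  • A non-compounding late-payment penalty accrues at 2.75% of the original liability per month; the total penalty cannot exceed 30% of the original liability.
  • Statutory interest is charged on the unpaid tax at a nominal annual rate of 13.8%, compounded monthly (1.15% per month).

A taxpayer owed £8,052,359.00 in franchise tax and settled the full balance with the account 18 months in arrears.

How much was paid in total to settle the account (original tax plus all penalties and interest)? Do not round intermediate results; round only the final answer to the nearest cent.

£12,308,276.90

Penalty (uncapped): 18 × 2.75% × £8,052,359.00 = £3,985,917.71…; cap = 30% × £8,052,359.00 = £2,415,707.70 → penalty = £2,415,707.70
Interest: £8,052,359.00 × ((1 + 0.0115)^18 − 1) = £8,052,359.00 × 0.2285306… = £1,840,210.1979…
Total = £8,052,359.00 + £2,415,707.7000 + £1,840,210.1979… = £12,308,276.90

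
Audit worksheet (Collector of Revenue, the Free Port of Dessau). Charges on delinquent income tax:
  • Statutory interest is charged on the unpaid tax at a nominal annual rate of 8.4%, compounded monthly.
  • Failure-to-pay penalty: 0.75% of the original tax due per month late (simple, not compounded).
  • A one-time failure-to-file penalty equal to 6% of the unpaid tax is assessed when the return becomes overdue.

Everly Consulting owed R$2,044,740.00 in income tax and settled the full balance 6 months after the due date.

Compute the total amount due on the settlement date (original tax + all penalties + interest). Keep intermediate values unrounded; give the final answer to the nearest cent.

Failure-to-file penalty: 6% × R$2,044,740.00 = R$122,684.40
Failure-to-pay penalty: 6 × 0.75% × R$2,044,740.00 = R$92,013.30
Interest (8.4%/yr ÷ 12 = 0.7%/month): R$2,044,740.00 × ((1 + 0.007)^6 − 1) = R$87,396.0647…
Total = R$2,044,740.00 + R$214,697.7000 + R$87,396.0647… = R$2,346,833.76

R$2,346,833.76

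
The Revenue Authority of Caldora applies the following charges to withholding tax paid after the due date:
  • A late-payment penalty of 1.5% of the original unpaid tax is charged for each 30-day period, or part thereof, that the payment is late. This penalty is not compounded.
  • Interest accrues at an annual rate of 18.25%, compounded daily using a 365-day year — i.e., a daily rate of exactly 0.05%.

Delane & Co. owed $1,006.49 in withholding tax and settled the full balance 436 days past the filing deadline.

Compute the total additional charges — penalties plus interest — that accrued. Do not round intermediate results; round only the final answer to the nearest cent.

$471.56

Penalty periods: ⌈436/30⌉ = 15; penalty = 15 × 1.5% × $1,006.49 = $226.46…
Interest: $1,006.49 × ((1 + 0.0005)^436 − 1) = $1,006.49 × 0.24351932… = $245.0998…
Penalties + interest = $226.4603… + $245.0998… = $471.56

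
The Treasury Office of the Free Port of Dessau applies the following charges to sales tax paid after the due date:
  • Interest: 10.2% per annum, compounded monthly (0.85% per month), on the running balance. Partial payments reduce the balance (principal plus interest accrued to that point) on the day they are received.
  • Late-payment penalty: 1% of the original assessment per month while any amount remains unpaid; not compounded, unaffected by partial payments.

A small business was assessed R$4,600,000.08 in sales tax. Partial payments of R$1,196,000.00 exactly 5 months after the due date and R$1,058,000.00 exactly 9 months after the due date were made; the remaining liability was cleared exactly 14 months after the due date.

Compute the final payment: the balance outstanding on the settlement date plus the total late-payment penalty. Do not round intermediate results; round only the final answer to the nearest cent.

Balance at month 5: R$4,600,000.0800 × (1 + 0.0085)^5 = R$4,798,851.9535…
After R$1,196,000.00 payment: R$4,798,851.9535… − R$1,196,000.00 = R$3,602,851.9535…
Balance at month 9: R$3,602,851.9535… × (1 + 0.0085)^4 = R$3,726,919.6254…
After R$1,058,000.00 payment: R$3,726,919.6254… − R$1,058,000.00 = R$2,668,919.6254…
Balance at month 14: R$2,668,919.6254… × (1 + 0.0085)^5 = R$2,784,293.4642…
Penalty: 14 × 1% × R$4,600,000.08 = R$644,000.01…
Final settlement = outstanding balance + penalty = R$2,784,293.4642… + R$644,000.01… = R$3,428,293.48

R$3,428,293.48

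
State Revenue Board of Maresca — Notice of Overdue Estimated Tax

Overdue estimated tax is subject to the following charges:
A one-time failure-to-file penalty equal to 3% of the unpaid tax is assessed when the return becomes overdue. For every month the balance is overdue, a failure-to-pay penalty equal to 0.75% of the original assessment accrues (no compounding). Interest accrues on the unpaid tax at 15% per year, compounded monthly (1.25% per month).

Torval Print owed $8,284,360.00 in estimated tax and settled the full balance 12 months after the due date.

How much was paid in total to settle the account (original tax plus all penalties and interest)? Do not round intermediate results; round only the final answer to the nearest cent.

Failure-to-file penalty: 3% × $8,284,360.00 = $248,530.80
Failure-to-pay penalty = 0.75% × $8,284,360.00 × 12 mo = $745,592.40
Interest: $8,284,360.00 × ((1 + 0.0125)^12 − 1) = $8,284,360.00 × 0.1607545… = $1,331,748.2964…
Total = $8,284,360.00 + $994,123.2000 + $1,331,748.2964… = $10,610,231.50

$10,610,231.50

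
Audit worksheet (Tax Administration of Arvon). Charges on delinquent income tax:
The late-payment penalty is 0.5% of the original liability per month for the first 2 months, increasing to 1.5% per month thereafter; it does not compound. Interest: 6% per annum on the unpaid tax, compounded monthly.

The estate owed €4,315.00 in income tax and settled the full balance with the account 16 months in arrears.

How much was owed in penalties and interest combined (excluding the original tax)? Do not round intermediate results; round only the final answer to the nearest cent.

Penalty, months 1–2: 2 × 0.5% × €4,315.00 = €43.15
Penalty, months 3–16: 14 × 1.5% × €4,315.00 = €906.15
Interest (6%/yr ÷ 12 = 0.5%/month): €4,315.00 × ((1 + 0.005)^16 − 1) = €358.4520…
Penalties + interest = €949.3000 + €358.4520… = €1,307.75

€1,307.75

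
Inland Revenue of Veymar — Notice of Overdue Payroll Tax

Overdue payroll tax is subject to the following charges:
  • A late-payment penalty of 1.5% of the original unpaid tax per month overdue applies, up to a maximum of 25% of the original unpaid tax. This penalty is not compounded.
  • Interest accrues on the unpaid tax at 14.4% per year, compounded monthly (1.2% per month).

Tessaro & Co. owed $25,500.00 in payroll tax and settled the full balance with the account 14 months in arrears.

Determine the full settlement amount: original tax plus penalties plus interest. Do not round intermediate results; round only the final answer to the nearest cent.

Penalty: 14 × 1.5% × $25,500.00 = $5,355.00 (below the 25% cap of $6,375.00)
Interest: $25,500.00 × ((1 + 0.012)^14 − 1) = $25,500.00 × 0.1817543… = $4,634.7335…
Total = $25,500.00 + $5,355.0000 + $4,634.7335… = $35,489.73

$35,489.73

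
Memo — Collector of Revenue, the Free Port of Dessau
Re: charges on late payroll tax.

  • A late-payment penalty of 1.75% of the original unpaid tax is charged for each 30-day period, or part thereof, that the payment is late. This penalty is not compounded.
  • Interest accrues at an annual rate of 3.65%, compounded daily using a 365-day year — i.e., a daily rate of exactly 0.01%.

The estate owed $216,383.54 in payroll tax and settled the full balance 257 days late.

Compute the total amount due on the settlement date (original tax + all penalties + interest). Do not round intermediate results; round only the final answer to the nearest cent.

Penalty periods: ⌈257/30⌉ = 9; penalty = 9 × 1.75% × $216,383.54 = $34,080.41…
Interest: $216,383.54 × ((1 + 0.0001)^257 − 1) = $216,383.54 × 0.02603177… = $5,632.8474…
Total = $216,383.54 + $34,080.4076… + $5,632.8474… = $256,096.79

$256,096.79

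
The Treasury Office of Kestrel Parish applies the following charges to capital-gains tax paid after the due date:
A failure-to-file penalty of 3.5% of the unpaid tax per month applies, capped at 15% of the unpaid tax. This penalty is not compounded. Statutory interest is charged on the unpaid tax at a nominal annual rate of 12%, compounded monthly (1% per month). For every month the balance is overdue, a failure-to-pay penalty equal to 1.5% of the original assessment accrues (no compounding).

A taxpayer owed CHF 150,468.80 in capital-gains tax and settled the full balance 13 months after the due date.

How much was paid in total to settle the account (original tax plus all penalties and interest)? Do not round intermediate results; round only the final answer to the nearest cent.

Failure-to-file: 13 × 3.5% × CHF 150,468.80 = CHF 68,463.30…, capped at 15% × CHF 150,468.80 = CHF 22,570.32
Failure-to-pay penalty = 1.5% × CHF 150,468.80 × 13 mo = CHF 29,341.42…
Interest: CHF 150,468.80 × ((1 + 0.01)^13 − 1) = CHF 150,468.80 × 0.1380933… = CHF 20,778.7302…
Total = CHF 150,468.80 + CHF 51,911.7360 + CHF 20,778.7302… = CHF 223,159.27

CHF 223,159.27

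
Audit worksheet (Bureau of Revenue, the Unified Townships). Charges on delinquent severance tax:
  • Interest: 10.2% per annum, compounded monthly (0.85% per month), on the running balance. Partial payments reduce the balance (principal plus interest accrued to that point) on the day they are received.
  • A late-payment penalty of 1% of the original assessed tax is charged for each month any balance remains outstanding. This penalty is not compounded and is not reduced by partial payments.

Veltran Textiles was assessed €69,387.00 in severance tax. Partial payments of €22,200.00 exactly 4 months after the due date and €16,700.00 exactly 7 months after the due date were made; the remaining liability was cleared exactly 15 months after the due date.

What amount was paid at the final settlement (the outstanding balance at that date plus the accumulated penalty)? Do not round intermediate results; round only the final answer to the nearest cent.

Balance at month 4: €69,387.0000 × (1 + 0.0085)^4 = €71,776.4081…
After €22,200.00 payment: €71,776.4081… − €22,200.00 = €49,576.4081…
Balance at month 7: €49,576.4081… × (1 + 0.0085)^3 = €50,851.3826…
After €16,700.00 payment: €50,851.3826… − €16,700.00 = €34,151.3826…
Balance at month 15: €34,151.3826… × (1 + 0.0085)^8 = €36,543.9519…
Penalty: 15 × 1% × €69,387.00 = €10,408.05
Final settlement = outstanding balance + penalty = €36,543.9519… + €10,408.05 = €46,952.00

€46,952.00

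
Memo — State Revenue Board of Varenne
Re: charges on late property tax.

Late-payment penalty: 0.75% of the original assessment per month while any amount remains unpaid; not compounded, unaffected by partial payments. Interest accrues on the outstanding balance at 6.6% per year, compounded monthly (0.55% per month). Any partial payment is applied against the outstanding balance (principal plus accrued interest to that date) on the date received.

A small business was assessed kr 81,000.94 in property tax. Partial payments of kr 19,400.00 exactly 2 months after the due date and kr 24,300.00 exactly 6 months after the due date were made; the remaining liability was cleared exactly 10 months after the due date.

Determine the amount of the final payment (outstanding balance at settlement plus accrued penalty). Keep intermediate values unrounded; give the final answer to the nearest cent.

kr 46,533.72

Balance at month 2: kr 81,000.9400 × (1 + 0.0055)^2 = kr 81,894.4006…
After kr 19,400.00 payment: kr 81,894.4006… − kr 19,400.00 = kr 62,494.4006…
Balance at month 6: kr 62,494.4006… × (1 + 0.0055)^4 = kr 63,880.6618…
After kr 24,300.00 payment: kr 63,880.6618… − kr 24,300.00 = kr 39,580.6618…
Balance at month 10: kr 39,580.6618… × (1 + 0.0055)^4 = kr 40,458.6466…
Penalty: 10 × 0.75% × kr 81,000.94 = kr 6,075.07…
Final settlement = outstanding balance + penalty = kr 40,458.6466… + kr 6,075.07… = kr 46,533.72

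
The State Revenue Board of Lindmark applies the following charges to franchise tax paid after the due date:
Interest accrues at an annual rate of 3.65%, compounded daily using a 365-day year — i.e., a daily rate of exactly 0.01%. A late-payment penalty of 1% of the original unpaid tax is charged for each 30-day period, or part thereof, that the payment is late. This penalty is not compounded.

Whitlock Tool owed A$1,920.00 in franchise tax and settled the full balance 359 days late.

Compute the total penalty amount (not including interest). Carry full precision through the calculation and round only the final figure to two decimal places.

Penalty periods: ⌈359/30⌉ = 12; penalty = 12 × 1% × A$1,920.00 = A$230.40

A$230.40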